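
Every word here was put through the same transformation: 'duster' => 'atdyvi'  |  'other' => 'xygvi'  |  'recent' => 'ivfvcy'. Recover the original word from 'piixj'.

arrow

Each letter's alphabet position (a=0..z=25) is mapped through 21·x+15 mod 26 — an affine cipher.
Decoding piixj: p(15)→5·(15−15)≡0=a; i(8)→5·(8−15)≡17=r; i(8)→5·(8−15)≡17=r; x(23)→5·(23−15)≡14=o; j(9)→5·(9−15)≡22=w (all mod 26).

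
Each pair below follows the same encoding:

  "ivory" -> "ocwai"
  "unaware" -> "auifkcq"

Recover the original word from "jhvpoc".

danger

In ivory: i→o is +6, v→c is +7, o→w is +8, r→a is +9 — the shift increases by 1 each position. Letter i (0-indexed) is shifted by i+6, so successive shifts are 6, 7, 8, ….
Undoing it on jhvpoc: j−6=d, h−7=a, v−8=n, p−9=g, o−10=e, c−11=r.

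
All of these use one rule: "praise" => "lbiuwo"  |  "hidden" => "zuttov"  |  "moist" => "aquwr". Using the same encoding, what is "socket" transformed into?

wqykor

p(15)→l(11) and r(17)→b(1) fit y≡21x+8 (mod 26); the inverse of 21 mod 26 is 5. Treating letters as 0–25, the rule is x ↦ 21x + 8 (mod 26).
On socket: s(18)→21·18+8≡22=w; o(14)→21·14+8≡16=q; c(2)→21·2+8≡24=y; k(10)→21·10+8≡10=k; e(4)→21·4+8≡14=o; t(19)→21·19+8≡17=r (all mod 26).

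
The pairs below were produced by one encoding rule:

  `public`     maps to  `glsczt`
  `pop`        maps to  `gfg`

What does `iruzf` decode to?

Compare letters: p→g is +17, u→l is +17, b→s is +17 — a constant shift. Each letter is shifted forward by 17 in the alphabet (a Caesar shift of +17).
Reversing it on iruzf: i−17=r, r−17=a, u−17=d, z−17=i, f−17=o.

radio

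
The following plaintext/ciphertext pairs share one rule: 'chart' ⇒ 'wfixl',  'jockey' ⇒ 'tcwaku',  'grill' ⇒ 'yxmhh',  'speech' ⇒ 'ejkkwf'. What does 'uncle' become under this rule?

Treating letters as 0–25, the rule is x ↦ 7x + 8 (mod 26).
For uncle: u(20)→7·20+8≡18=s; n(13)→7·13+8≡21=v; c(2)→7·2+8≡22=w; l(11)→7·11+8≡7=h; e(4)→7·4+8≡10=k (all mod 26).

svwhk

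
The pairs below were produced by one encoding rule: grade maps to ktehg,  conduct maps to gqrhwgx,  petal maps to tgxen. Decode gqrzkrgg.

convince

Shifts by position in grade: pos 0: g→k (+4), pos 1: r→t (+2), pos 2: a→e (+4), pos 3: d→h (+4), pos 4: e→g (+2) — repeating every 3. It's a Vigenère-style cipher with numeric key [4,2,4]: position i shifts by key[i mod 3].
Undoing it on gqrzkrgg: g−4=c, q−2=o, r−4=n, z−4=v, k−2=i, r−4=n, g−4=c, g−2=e.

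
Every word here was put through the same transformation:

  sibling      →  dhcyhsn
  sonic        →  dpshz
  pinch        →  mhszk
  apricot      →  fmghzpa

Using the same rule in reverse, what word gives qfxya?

fault

Each letter's alphabet position (a=0..z=25) is mapped through 23·x+5 mod 26 — an affine cipher.
Undoing it on qfxya: q(16)→17·(16−5)≡5=f; f(5)→17·(5−5)≡0=a; x(23)→17·(23−5)≡20=u; y(24)→17·(24−5)≡11=l; a(0)→17·(0−5)≡19=t (all mod 26).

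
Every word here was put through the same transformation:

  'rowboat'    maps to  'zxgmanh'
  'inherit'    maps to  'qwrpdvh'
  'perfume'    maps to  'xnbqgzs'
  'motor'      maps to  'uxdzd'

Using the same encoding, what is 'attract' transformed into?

In rowboat: r→z is +8, o→x is +9, w→g is +10, b→m is +11 — the shift increases by 1 each position. Letter i (0-indexed) is shifted by i+8, so successive shifts are 8, 9, 10, ….
Applying it to attract: a+8=i, t+9=c, t+10=d, r+11=c, a+12=m, c+13=p, t+14=h.

icdcmph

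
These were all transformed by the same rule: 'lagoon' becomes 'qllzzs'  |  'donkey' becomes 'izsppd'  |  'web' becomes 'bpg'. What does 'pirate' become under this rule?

The shift depends on letter class: consonant l→q is +5, but vowel a→l is +11. Two shifts are in play — +11 for a/e/i/o/u, +5 for every other letter.
For pirate: p(cons)+5=u, i(vowel)+11=t, r(cons)+5=w, a(vowel)+11=l, t(cons)+5=y, e(vowel)+11=p.

utwlyp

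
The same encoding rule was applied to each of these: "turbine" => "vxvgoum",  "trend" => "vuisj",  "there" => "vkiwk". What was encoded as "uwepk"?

In turbine: t→v is +2, u→x is +3, r→v is +4, b→g is +5 — the shift increases by 1 each position. Each letter shifts forward by (position + 2), i.e. 2, 3, 4, … — the shift grows by one for each successive letter.
Reversing it on uwepk: u−2=s, w−3=t, e−4=a, p−5=k, k−6=e.

stake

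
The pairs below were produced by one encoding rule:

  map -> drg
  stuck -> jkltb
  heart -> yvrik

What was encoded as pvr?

yea

It's a constant shift of +17 (ROT17).
Decoding pvr: p−17=y, v−17=e, r−17=a.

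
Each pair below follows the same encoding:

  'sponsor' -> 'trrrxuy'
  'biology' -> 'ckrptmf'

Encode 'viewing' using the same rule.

wkhantn

In sponsor: s→t is +1, p→r is +2, o→r is +3, n→r is +4 — the shift increases by 1 each position. Each letter shifts forward by (position + 1), i.e. 1, 2, 3, … — the shift grows by one for each successive letter.
For viewing: v+1=w, i+2=k, e+3=h, w+4=a, i+5=n, n+6=t, g+7=n.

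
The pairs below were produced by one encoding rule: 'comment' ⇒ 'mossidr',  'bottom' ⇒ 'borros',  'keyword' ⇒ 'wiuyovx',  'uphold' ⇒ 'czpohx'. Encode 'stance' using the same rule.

grqdmi

Treating letters as 0–25, the rule is x ↦ 11x + 16 (mod 26).
On stance: s(18)→11·18+16≡6=g; t(19)→11·19+16≡17=r; a(0)→11·0+16≡16=q; n(13)→11·13+16≡3=d; c(2)→11·2+16≡12=m; e(4)→11·4+16≡8=i (all mod 26).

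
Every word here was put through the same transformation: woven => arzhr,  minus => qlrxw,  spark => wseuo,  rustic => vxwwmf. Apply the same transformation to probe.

Shifts by position in woven: pos 0: w→a (+4), pos 1: o→r (+3), pos 2: v→z (+4), pos 3: e→h (+3) — repeating every 2. A repeating key of period 2 is used — shifts +4, +3 over and over.
Applying it to probe: p+4=t, r+3=u, o+4=s, b+3=e, e+4=i.

tusei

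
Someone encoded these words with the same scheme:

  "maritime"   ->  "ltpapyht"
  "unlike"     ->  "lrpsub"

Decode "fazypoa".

thirsty

The output letters match the input read backwards, each shifted +7: maritime reversed is emitiram. Two steps: reverse the string, then apply a Caesar shift of +7.
Undoing it on fazypoa: shift back: f−7=y, a−7=t, z−7=s, y−7=r, p−7=i, o−7=h, a−7=t → ytsriht; then reverse → thirsty.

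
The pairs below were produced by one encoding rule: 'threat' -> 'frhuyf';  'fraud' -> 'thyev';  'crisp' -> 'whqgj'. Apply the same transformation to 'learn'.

t(19)→f(5) and h(7)→r(17) fit y≡25x+24 (mod 26); the inverse of 25 mod 26 is 25. This is an affine cipher: with a=0,…,z=25, each position x becomes (25x+24) mod 26.
For learn: l(11)→25·11+24≡13=n; e(4)→25·4+24≡20=u; a(0)→25·0+24≡24=y; r(17)→25·17+24≡7=h; n(13)→25·13+24≡11=l (all mod 26).

nuyhl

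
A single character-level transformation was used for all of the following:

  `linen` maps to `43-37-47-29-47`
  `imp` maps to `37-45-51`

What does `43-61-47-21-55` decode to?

lunar

Each letter becomes 2×(its alphabet position, a=1..z=26) + 19.
Undoing it on 43-61-47-21-55: 43→(43−19)÷2=12=l, 61→(61−19)÷2=21=u, 47→(47−19)÷2=14=n, 21→(21−19)÷2=1=a, 55→(55−19)÷2=18=r.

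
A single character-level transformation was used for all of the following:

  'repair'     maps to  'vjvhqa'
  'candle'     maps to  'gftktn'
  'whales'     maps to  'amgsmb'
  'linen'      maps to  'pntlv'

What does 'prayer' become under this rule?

In repair: r→v is +4, e→j is +5, p→v is +6, a→h is +7 — the shift increases by 1 each position. Letter i (0-indexed) is shifted by i+4, so successive shifts are 4, 5, 6, ….
On prayer: p+4=t, r+5=w, a+6=g, y+7=f, e+8=m, r+9=a.

twgfma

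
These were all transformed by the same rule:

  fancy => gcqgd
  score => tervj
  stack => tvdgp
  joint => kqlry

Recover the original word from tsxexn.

In fancy: f→g is +1, a→c is +2, n→q is +3, c→g is +4 — the shift increases by 1 each position. Each letter shifts forward by (position + 1), i.e. 1, 2, 3, … — the shift grows by one for each successive letter.
Reversing it on tsxexn: t−1=s, s−2=q, x−3=u, e−4=a, x−5=s, n−6=h.

squash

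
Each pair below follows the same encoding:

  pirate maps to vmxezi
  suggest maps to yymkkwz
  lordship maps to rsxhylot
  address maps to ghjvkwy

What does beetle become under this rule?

Shifts by position in pirate: pos 0: p→v (+6), pos 1: i→m (+4), pos 2: r→x (+6), pos 3: a→e (+4) — repeating every 2. It's a Vigenère-style cipher with numeric key [6,4]: position i shifts by key[i mod 2].
For beetle: b+6=h, e+4=i, e+6=k, t+4=x, l+6=r, e+4=i.

hikxri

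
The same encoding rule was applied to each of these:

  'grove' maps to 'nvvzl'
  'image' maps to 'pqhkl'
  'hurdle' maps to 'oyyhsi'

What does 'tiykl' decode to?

merge

The shifts repeat in a cycle of length 2: positions 0,1,… shift by +7, +4, then the pattern repeats.
Reversing it on tiykl: t−7=m, i−4=e, y−7=r, k−4=g, l−7=e.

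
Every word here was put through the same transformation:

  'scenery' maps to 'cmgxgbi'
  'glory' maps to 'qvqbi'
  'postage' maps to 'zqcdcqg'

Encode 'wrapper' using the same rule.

The shift depends on letter class: consonant s→c is +10, but vowel e→g is +2. Vowels shift forward by 2 and consonants shift forward by 10.
On wrapper: w(cons)+10=g, r(cons)+10=b, a(vowel)+2=c, p(cons)+10=z, p(cons)+10=z, e(vowel)+2=g, r(cons)+10=b.

gbczzgb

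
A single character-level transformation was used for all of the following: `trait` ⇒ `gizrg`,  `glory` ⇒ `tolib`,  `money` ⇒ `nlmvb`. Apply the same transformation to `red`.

Each pair mirrors across the alphabet (t↔g, r↔i, a↔z): positions sum to 25. Each letter is replaced by its mirror in the alphabet: a↔z, b↔y, c↔x, and so on (the Atbash cipher).
For red: r↔i, e↔v, d↔w.

ivw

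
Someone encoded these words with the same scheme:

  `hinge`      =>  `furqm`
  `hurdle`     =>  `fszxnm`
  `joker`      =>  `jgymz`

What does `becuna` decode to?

This is an affine cipher: with a=0,…,z=25, each position x becomes (15x+4) mod 26.
Undoing it on becuna: b(1)→7·(1−4)≡5=f; e(4)→7·(4−4)≡0=a; c(2)→7·(2−4)≡12=m; u(20)→7·(20−4)≡8=i; n(13)→7·(13−4)≡11=l; a(0)→7·(0−4)≡24=y (all mod 26).

family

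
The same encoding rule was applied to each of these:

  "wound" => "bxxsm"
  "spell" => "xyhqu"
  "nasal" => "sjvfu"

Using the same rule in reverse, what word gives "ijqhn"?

dance

Shifts by position in wound: pos 0: w→b (+5), pos 1: o→x (+9), pos 2: u→x (+3), pos 3: n→s (+5), pos 4: d→m (+9) — repeating every 3. It's a Vigenère-style cipher with numeric key [5,9,3]: position i shifts by key[i mod 3].
Undoing it on ijqhn: i−5=d, j−9=a, q−3=n, h−5=c, n−9=e.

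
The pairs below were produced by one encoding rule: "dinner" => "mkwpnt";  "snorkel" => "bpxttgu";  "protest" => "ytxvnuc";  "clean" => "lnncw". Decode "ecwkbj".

It's a Vigenère-style cipher with numeric key [9,2]: position i shifts by key[i mod 2].
Decoding ecwkbj: e−9=v, c−2=a, w−9=n, k−2=i, b−9=s, j−2=h.

vanish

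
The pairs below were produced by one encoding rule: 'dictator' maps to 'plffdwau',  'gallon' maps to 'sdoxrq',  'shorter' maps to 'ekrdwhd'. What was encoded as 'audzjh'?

The shifts repeat in a cycle of length 3: positions 0,1,… shift by +12, +3, +3, then the pattern repeats.
Undoing it on audzjh: a−12=o, u−3=r, d−3=a, z−12=n, j−3=g, h−3=e.

orange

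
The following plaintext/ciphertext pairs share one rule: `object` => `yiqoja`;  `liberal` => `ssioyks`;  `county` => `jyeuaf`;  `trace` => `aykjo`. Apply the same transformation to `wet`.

The shift depends on letter class: consonant b→i is +7, but vowel o→y is +10. The rule splits by letter class: vowels +10, consonants +7.
Applying it to wet: w(cons)+7=d, e(vowel)+10=o, t(cons)+7=a.

doa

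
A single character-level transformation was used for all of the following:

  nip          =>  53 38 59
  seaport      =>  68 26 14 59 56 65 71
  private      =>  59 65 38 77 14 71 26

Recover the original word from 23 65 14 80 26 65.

drawer

n(#14)→53 and i(#9)→38: differences scale by 3, so n = 3·pos + 11. Each letter becomes 3×(its alphabet position, a=1..z=26) + 11.
Decoding 23 65 14 80 26 65: 23→(23−11)÷3=4=d, 65→(65−11)÷3=18=r, 14→(14−11)÷3=1=a, 80→(80−11)÷3=23=w, 26→(26−11)÷3=5=e, 65→(65−11)÷3=18=r.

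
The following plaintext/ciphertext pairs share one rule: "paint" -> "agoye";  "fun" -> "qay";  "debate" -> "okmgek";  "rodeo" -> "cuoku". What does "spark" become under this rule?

dagcv

Two shifts are in play — +6 for a/e/i/o/u, +11 for every other letter.
On spark: s(cons)+11=d, p(cons)+11=a, a(vowel)+6=g, r(cons)+11=c, k(cons)+11=v.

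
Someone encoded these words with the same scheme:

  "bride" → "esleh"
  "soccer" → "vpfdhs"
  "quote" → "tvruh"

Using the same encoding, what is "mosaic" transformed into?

Shifts by position in bride: pos 0: b→e (+3), pos 1: r→s (+1), pos 2: i→l (+3), pos 3: d→e (+1) — repeating every 2. It's a Vigenère-style cipher with numeric key [3,1]: position i shifts by key[i mod 2].
On mosaic: m+3=p, o+1=p, s+3=v, a+1=b, i+3=l, c+1=d.

ppvbld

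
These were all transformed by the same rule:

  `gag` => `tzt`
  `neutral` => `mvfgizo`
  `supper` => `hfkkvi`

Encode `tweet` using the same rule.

Each pair mirrors across the alphabet (g↔t, a↔z, g↔t): positions sum to 25. Letters are reflected about the middle of the alphabet (position → 25−position): Atbash.
For tweet: t↔g, w↔d, e↔v, e↔v, t↔g.

gdvvg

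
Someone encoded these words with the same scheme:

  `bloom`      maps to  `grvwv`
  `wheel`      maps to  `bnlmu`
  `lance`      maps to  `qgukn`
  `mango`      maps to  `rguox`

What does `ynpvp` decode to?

In bloom: b→g is +5, l→r is +6, o→v is +7, o→w is +8 — the shift increases by 1 each position. Letter i (0-indexed) is shifted by i+5, so successive shifts are 5, 6, 7, ….
Undoing it on ynpvp: y−5=t, n−6=h, p−7=i, v−8=n, p−9=g.

thing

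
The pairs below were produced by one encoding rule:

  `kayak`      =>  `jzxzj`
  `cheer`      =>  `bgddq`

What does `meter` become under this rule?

Each letter is shifted forward by 25 in the alphabet (a Caesar shift of +25).
On meter: m+25=l, e+25=d, t+25=s, e+25=d, r+25=q.

ldsdq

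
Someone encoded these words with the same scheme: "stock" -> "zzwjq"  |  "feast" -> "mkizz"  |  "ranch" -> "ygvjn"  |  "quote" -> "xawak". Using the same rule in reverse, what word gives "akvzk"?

It's a Vigenère-style cipher with numeric key [7,6,8]: position i shifts by key[i mod 3].
Reversing it on akvzk: a−7=t, k−6=e, v−8=n, z−7=s, k−6=e.

tense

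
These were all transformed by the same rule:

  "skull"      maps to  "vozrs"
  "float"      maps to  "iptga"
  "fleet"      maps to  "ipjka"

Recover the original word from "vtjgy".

Letter i (0-indexed) is shifted by i+3, so successive shifts are 3, 4, 5, ….
Reversing it on vtjgy: v−3=s, t−4=p, j−5=e, g−6=a, y−7=r.

spear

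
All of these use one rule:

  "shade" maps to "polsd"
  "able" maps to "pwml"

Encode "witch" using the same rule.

sneth

The word is reversed, then every letter is shifted forward by 11.
For witch: reverse → hctiw; then shift: h+11=s, c+11=n, t+11=e, i+11=t, w+11=h.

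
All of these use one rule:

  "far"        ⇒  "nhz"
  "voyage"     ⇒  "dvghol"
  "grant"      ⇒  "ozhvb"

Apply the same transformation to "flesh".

The shift depends on letter class: consonant f→n is +8, but vowel a→h is +7. The rule splits by letter class: vowels +7, consonants +8.
Applying it to flesh: f(cons)+8=n, l(cons)+8=t, e(vowel)+7=l, s(cons)+8=a, h(cons)+8=p.

ntlap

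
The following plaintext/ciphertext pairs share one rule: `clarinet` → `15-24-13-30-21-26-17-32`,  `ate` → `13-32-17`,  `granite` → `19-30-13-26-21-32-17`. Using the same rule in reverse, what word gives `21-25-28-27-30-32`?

c is letter #3 and maps to 15: an offset of 12. Letters become their 1-based position plus 12 (so a→13, b→14, …).
Reversing it on 21-25-28-27-30-32: 21→(21−12)÷1=9=i, 25→(25−12)÷1=13=m, 28→(28−12)÷1=16=p, 27→(27−12)÷1=15=o, 30→(30−12)÷1=18=r, 32→(32−12)÷1=20=t.

import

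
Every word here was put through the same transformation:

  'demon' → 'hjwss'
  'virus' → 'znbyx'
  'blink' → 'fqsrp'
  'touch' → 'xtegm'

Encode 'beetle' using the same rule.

Shifts by position in demon: pos 0: d→h (+4), pos 1: e→j (+5), pos 2: m→w (+10), pos 3: o→s (+4), pos 4: n→s (+5) — repeating every 3. The shifts repeat in a cycle of length 3: positions 0,1,… shift by +4, +5, +10, then the pattern repeats.
For beetle: b+4=f, e+5=j, e+10=o, t+4=x, l+5=q, e+10=o.

fjoxqo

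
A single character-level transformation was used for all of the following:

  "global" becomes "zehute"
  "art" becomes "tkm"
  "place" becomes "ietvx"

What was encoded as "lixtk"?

spear

Compare letters: g→z is +19, l→e is +19, o→h is +19 — a constant shift. Every letter moves 19 places later in the alphabet, wrapping around z→a.
Reversing it on lixtk: l−19=s, i−19=p, x−19=e, t−19=a, k−19=r.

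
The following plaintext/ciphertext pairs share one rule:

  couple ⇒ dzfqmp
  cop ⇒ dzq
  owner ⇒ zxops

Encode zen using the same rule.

apo

The rule splits by letter class: vowels +11, consonants +1.
Applying it to zen: z(cons)+1=a, e(vowel)+11=p, n(cons)+1=o.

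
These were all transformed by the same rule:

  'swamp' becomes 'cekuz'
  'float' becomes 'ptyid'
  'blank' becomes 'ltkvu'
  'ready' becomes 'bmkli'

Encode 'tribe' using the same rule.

dzsjo

Shifts by position in swamp: pos 0: s→c (+10), pos 1: w→e (+8), pos 2: a→k (+10), pos 3: m→u (+8) — repeating every 2. It's a Vigenère-style cipher with numeric key [10,8]: position i shifts by key[i mod 2].
On tribe: t+10=d, r+8=z, i+10=s, b+8=j, e+10=o.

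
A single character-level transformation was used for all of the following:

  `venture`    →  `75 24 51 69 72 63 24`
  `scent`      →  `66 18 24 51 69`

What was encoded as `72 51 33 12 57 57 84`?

v(#22)→75 and e(#5)→24: differences scale by 3, so n = 3·pos + 9. Each letter becomes 3×(its alphabet position, a=1..z=26) + 9.
Reversing it on 72 51 33 12 57 57 84: 72→(72−9)÷3=21=u, 51→(51−9)÷3=14=n, 33→(33−9)÷3=8=h, 12→(12−9)÷3=1=a, 57→(57−9)÷3=16=p, 57→(57−9)÷3=16=p, 84→(84−9)÷3=25=y.

unhappy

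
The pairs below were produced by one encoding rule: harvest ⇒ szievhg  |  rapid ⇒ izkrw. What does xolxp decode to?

This is the alphabet-reversal cipher (Atbash): a becomes z, b becomes y, etc.
Decoding xolxp: x↔c, o↔l, l↔o, x↔c, p↔k.

clock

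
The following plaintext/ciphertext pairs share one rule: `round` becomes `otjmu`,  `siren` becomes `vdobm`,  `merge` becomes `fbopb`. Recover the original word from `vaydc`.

Each letter's alphabet position (a=0..z=25) is mapped through 7·x+25 mod 26 — an affine cipher.
Decoding vaydc: v(21)→15·(21−25)≡18=s; a(0)→15·(0−25)≡15=p; y(24)→15·(24−25)≡11=l; d(3)→15·(3−25)≡8=i; c(2)→15·(2−25)≡19=t (all mod 26).

split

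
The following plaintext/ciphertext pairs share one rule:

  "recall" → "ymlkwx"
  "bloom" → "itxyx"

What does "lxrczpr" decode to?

In recall: r→y is +7, e→m is +8, c→l is +9, a→k is +10 — the shift increases by 1 each position. Each letter shifts forward by (position + 7), i.e. 7, 8, 9, … — the shift grows by one for each successive letter.
Reversing it on lxrczpr: l−7=e, x−8=p, r−9=i, c−10=s, z−11=o, p−12=d, r−13=e.

episode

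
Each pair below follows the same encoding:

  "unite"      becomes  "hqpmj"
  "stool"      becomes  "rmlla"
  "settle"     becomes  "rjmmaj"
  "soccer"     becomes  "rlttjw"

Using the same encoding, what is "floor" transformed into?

eallw

u(20)→h(7) and n(13)→q(16) fit y≡21x+3 (mod 26); the inverse of 21 mod 26 is 5. Each letter's alphabet position (a=0..z=25) is mapped through 21·x+3 mod 26 — an affine cipher.
On floor: f(5)→21·5+3≡4=e; l(11)→21·11+3≡0=a; o(14)→21·14+3≡11=l; o(14)→21·14+3≡11=l; r(17)→21·17+3≡22=w (all mod 26).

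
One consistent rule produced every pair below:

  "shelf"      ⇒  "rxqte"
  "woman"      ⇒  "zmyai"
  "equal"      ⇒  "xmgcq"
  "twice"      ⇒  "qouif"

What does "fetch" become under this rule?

Two steps: reverse the string, then apply a Caesar shift of +12.
For fetch: reverse → hctef; then shift: h+12=t, c+12=o, t+12=f, e+12=q, f+12=r.

tofqr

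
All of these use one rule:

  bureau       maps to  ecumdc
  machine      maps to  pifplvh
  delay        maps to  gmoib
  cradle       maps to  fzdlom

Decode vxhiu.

Shifts by position in bureau: pos 0: b→e (+3), pos 1: u→c (+8), pos 2: r→u (+3), pos 3: e→m (+8) — repeating every 2. A repeating key of period 2 is used — shifts +3, +8 over and over.
Decoding vxhiu: v−3=s, x−8=p, h−3=e, i−8=a, u−3=r.

spear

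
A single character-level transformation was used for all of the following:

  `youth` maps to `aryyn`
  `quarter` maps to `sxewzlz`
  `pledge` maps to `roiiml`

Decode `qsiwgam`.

In youth: y→a is +2, o→r is +3, u→y is +4, t→y is +5 — the shift increases by 1 each position. The shift increases by 1 at each position, starting from +2: 2, 3, 4, ….
Reversing it on qsiwgam: q−2=o, s−3=p, i−4=e, w−5=r, g−6=a, a−7=t, m−8=e.

operate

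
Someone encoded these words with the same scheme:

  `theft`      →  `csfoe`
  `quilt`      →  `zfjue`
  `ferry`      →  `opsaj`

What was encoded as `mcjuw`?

Shifts by position in theft: pos 0: t→c (+9), pos 1: h→s (+11), pos 2: e→f (+1), pos 3: f→o (+9), pos 4: t→e (+11) — repeating every 3. A repeating key of period 3 is used — shifts +9, +11, +1 over and over.
Undoing it on mcjuw: m−9=d, c−11=r, j−1=i, u−9=l, w−11=l.

drill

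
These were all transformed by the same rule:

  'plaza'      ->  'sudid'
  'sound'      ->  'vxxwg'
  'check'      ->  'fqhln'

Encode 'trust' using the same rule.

Shifts by position in plaza: pos 0: p→s (+3), pos 1: l→u (+9), pos 2: a→d (+3), pos 3: z→i (+9) — repeating every 2. It's a Vigenère-style cipher with numeric key [3,9]: position i shifts by key[i mod 2].
On trust: t+3=w, r+9=a, u+3=x, s+9=b, t+3=w.

waxbw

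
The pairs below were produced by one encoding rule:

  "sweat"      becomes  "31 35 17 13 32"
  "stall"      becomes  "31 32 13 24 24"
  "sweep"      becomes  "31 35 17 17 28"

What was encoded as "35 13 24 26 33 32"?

walnut

s is letter #19 and maps to 31: an offset of 12. The number is (letter's place in the alphabet, a=1) + 12.
Decoding 35 13 24 26 33 32: 35→(35−12)÷1=23=w, 13→(13−12)÷1=1=a, 24→(24−12)÷1=12=l, 26→(26−12)÷1=14=n, 33→(33−12)÷1=21=u, 32→(32−12)÷1=20=t.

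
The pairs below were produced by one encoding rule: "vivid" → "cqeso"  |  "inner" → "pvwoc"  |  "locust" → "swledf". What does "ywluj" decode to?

In vivid: v→c is +7, i→q is +8, v→e is +9, i→s is +10 — the shift increases by 1 each position. Each letter shifts forward by (position + 7), i.e. 7, 8, 9, … — the shift grows by one for each successive letter.
Undoing it on ywluj: y−7=r, w−8=o, l−9=c, u−10=k, j−11=y.

rocky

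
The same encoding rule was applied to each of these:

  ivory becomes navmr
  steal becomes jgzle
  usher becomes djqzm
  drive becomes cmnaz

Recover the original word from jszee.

Each letter's alphabet position (a=0..z=25) is mapped through 23·x+11 mod 26 — an affine cipher.
Decoding jszee: j(9)→17·(9−11)≡18=s; s(18)→17·(18−11)≡15=p; z(25)→17·(25−11)≡4=e; e(4)→17·(4−11)≡11=l; e(4)→17·(4−11)≡11=l (all mod 26).

spell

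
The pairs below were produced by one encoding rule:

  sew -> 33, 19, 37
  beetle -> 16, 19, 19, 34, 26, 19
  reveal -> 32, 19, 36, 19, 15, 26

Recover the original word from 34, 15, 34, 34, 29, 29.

The number is (letter's place in the alphabet, a=1) + 14.
Reversing it on 34, 15, 34, 34, 29, 29: 34→(34−14)÷1=20=t, 15→(15−14)÷1=1=a, 34→(34−14)÷1=20=t, 34→(34−14)÷1=20=t, 29→(29−14)÷1=15=o, 29→(29−14)÷1=15=o.

tattoo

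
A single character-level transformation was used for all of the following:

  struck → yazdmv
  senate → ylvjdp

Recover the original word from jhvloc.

In struck: s→y is +6, t→a is +7, r→z is +8, u→d is +9 — the shift increases by 1 each position. The shift increases by 1 at each position, starting from +6: 6, 7, 8, ….
Reversing it on jhvloc: j−6=d, h−7=a, v−8=n, l−9=c, o−10=e, c−11=r.

dancer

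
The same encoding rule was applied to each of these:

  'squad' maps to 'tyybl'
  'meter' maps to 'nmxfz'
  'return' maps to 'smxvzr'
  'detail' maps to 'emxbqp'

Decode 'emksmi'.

Shifts by position in squad: pos 0: s→t (+1), pos 1: q→y (+8), pos 2: u→y (+4), pos 3: a→b (+1), pos 4: d→l (+8) — repeating every 3. The shifts repeat in a cycle of length 3: positions 0,1,… shift by +1, +8, +4, then the pattern repeats.
Decoding emksmi: e−1=d, m−8=e, k−4=g, s−1=r, m−8=e, i−4=e.

degree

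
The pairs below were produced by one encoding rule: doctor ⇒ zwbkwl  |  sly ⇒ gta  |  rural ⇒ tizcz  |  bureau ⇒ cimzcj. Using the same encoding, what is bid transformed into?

The word is reversed, then every letter is shifted forward by 8.
Applying it to bid: reverse → dib; then shift: d+8=l, i+8=q, b+8=j.

lqj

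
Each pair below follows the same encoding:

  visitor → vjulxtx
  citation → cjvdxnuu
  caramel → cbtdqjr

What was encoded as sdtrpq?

Each letter shifts forward by its position index (0, 1, 2, …) — the shift grows by one for each successive letter.
Reversing it on sdtrpq: s−0=s, d−1=c, t−2=r, r−3=o, p−4=l, q−5=l.

scroll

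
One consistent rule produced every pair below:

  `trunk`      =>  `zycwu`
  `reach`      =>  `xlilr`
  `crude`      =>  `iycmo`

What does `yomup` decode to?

shelf

In trunk: t→z is +6, r→y is +7, u→c is +8, n→w is +9 — the shift increases by 1 each position. Letter i (0-indexed) is shifted by i+6, so successive shifts are 6, 7, 8, ….
Reversing it on yomup: y−6=s, o−7=h, m−8=e, u−9=l, p−10=f.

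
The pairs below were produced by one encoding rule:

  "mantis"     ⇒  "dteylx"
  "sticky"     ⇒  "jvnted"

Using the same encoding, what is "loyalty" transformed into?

The output letters match the input read backwards, each shifted +11: mantis reversed is sitnam. The word is reversed, then every letter is shifted forward by 11.
For loyalty: reverse → ytlayol; then shift: y+11=j, t+11=e, l+11=w, a+11=l, y+11=j, o+11=z, l+11=w.

jewljzw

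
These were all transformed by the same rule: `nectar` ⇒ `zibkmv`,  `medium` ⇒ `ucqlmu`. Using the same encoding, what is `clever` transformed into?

zmdmtk

Read the word backwards and shift each letter +8.
Applying it to clever: reverse → revelc; then shift: r+8=z, e+8=m, v+8=d, e+8=m, l+8=t, c+8=k.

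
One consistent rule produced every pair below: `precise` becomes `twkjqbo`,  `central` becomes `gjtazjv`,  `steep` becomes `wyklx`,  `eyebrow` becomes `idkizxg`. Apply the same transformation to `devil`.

Each letter shifts forward by (position + 4), i.e. 4, 5, 6, … — the shift grows by one for each successive letter.
On devil: d+4=h, e+5=j, v+6=b, i+7=p, l+8=t.

hjbpt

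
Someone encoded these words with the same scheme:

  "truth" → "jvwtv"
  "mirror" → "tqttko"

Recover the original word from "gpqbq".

ozone

The output letters match the input read backwards, each shifted +2: truth reversed is hturt. Two steps: reverse the string, then apply a Caesar shift of +2.
Reversing it on gpqbq: shift back: g−2=e, p−2=n, q−2=o, b−2=z, q−2=o → enozo; then reverse → ozone.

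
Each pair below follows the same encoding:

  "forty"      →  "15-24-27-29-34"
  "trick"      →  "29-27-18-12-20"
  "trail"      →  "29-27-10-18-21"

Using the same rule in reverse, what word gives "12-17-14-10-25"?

cheap

f is letter #6 and maps to 15: an offset of 9. The number is (letter's place in the alphabet, a=1) + 9.
Reversing it on 12-17-14-10-25: 12→(12−9)÷1=3=c, 17→(17−9)÷1=8=h, 14→(14−9)÷1=5=e, 10→(10−9)÷1=1=a, 25→(25−9)÷1=16=p.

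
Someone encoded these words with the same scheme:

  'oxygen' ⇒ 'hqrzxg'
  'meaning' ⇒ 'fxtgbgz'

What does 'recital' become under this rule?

Compare letters: o→h is +19, x→q is +19, y→r is +19 — a constant shift. This is a Caesar cipher with shift 19.
Applying it to recital: r+19=k, e+19=x, c+19=v, i+19=b, t+19=m, a+19=t, l+19=e.

kxvbmte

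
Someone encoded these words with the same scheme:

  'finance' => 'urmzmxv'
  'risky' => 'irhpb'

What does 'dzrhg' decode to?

Letters are reflected about the middle of the alphabet (position → 25−position): Atbash.
Decoding dzrhg: d↔w, z↔a, r↔i, h↔s, g↔t.

waist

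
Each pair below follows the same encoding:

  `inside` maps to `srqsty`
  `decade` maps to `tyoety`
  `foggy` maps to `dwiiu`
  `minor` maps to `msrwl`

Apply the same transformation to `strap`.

qvleb

i(8)→s(18) and n(13)→r(17) fit y≡5x+4 (mod 26); the inverse of 5 mod 26 is 21. Each letter's alphabet position (a=0..z=25) is mapped through 5·x+4 mod 26 — an affine cipher.
For strap: s(18)→5·18+4≡16=q; t(19)→5·19+4≡21=v; r(17)→5·17+4≡11=l; a(0)→5·0+4≡4=e; p(15)→5·15+4≡1=b (all mod 26).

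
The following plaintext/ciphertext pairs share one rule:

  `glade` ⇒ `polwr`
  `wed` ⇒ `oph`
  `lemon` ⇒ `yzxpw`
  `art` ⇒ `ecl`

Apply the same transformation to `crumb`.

mxfcn

The output letters match the input read backwards, each shifted +11: glade reversed is edalg. The word is reversed, then every letter is shifted forward by 11.
On crumb: reverse → bmurc; then shift: b+11=m, m+11=x, u+11=f, r+11=c, c+11=n.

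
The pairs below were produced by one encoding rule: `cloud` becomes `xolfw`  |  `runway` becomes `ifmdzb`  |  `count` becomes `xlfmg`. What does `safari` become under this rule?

hzuzir

Letters are reflected about the middle of the alphabet (position → 25−position): Atbash.
On safari: s↔h, a↔z, f↔u, a↔z, r↔i, i↔r.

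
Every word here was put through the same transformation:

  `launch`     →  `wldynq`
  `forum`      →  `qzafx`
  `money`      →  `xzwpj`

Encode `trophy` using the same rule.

Shifts by position in launch: pos 0: l→w (+11), pos 1: a→l (+11), pos 2: u→d (+9), pos 3: n→y (+11), pos 4: c→n (+11), pos 5: h→q (+9) — repeating every 3. The shifts repeat in a cycle of length 3: positions 0,1,… shift by +11, +11, +9, then the pattern repeats.
Applying it to trophy: t+11=e, r+11=c, o+9=x, p+11=a, h+11=s, y+9=h.

ecxash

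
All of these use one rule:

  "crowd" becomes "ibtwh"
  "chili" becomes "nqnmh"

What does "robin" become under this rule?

The output letters match the input read backwards, each shifted +5: crowd reversed is dworc. Read the word backwards and shift each letter +5.
For robin: reverse → nibor; then shift: n+5=s, i+5=n, b+5=g, o+5=t, r+5=w.

sngtw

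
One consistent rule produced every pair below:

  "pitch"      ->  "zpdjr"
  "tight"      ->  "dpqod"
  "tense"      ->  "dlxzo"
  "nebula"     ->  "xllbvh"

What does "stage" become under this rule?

cakno

A repeating key of period 2 is used — shifts +10, +7 over and over.
On stage: s+10=c, t+7=a, a+10=k, g+7=n, e+10=o.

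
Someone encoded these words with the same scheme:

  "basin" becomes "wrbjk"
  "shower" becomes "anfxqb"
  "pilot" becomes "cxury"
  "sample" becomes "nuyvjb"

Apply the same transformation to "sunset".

cnbwdb

Read the word backwards and shift each letter +9.
On sunset: reverse → tesnus; then shift: t+9=c, e+9=n, s+9=b, n+9=w, u+9=d, s+9=b.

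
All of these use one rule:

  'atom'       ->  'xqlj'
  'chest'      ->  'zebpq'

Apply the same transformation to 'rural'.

oroxi

Compare letters: a→x is +23, t→q is +23, o→l is +23 — a constant shift. It's a constant shift of +23 (ROT23).
For rural: r+23=o, u+23=r, r+23=o, a+23=x, l+23=i.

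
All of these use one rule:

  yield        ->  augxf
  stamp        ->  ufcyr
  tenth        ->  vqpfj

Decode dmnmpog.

balance

A repeating key of period 2 is used — shifts +2, +12 over and over.
Reversing it on dmnmpog: d−2=b, m−12=a, n−2=l, m−12=a, p−2=n, o−12=c, g−2=e.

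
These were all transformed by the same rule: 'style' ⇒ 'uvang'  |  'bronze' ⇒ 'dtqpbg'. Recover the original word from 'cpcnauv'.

analyst

It's a constant shift of +2 (ROT2).
Reversing it on cpcnauv: c−2=a, p−2=n, c−2=a, n−2=l, a−2=y, u−2=s, v−2=t.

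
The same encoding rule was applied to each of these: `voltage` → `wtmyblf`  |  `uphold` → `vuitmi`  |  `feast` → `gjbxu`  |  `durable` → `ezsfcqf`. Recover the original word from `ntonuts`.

monitor

Shifts by position in voltage: pos 0: v→w (+1), pos 1: o→t (+5), pos 2: l→m (+1), pos 3: t→y (+5) — repeating every 2. The shifts repeat in a cycle of length 2: positions 0,1,… shift by +1, +5, then the pattern repeats.
Decoding ntonuts: n−1=m, t−5=o, o−1=n, n−5=i, u−1=t, t−5=o, s−1=r.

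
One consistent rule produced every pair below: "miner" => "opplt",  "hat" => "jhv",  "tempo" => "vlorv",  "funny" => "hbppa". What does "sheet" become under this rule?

ujllv

The shift depends on letter class: consonant m→o is +2, but vowel i→p is +7. Vowels shift forward by 7 and consonants shift forward by 2.
Applying it to sheet: s(cons)+2=u, h(cons)+2=j, e(vowel)+7=l, e(vowel)+7=l, t(cons)+2=v.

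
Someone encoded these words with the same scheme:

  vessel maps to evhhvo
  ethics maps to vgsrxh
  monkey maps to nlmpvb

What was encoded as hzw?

Each pair mirrors across the alphabet (v↔e, e↔v, s↔h): positions sum to 25. Each letter is replaced by its mirror in the alphabet: a↔z, b↔y, c↔x, and so on (the Atbash cipher).
Undoing it on hzw: h↔s, z↔a, w↔d.

sad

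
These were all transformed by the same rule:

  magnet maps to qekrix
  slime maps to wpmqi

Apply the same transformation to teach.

Compare letters: m→q is +4, a→e is +4, g→k is +4 — a constant shift. This is a Caesar cipher with shift 4.
On teach: t+4=x, e+4=i, a+4=e, c+4=g, h+4=l.

xiegl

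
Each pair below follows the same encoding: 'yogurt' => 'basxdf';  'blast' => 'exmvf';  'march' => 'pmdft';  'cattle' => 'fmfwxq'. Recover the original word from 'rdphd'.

order

Shifts by position in yogurt: pos 0: y→b (+3), pos 1: o→a (+12), pos 2: g→s (+12), pos 3: u→x (+3), pos 4: r→d (+12), pos 5: t→f (+12) — repeating every 3. A repeating key of period 3 is used — shifts +3, +12, +12 over and over.
Decoding rdphd: r−3=o, d−12=r, p−12=d, h−3=e, d−12=r.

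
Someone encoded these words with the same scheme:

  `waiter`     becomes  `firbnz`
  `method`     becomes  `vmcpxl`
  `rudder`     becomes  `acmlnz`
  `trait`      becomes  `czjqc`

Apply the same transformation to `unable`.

Shifts by position in waiter: pos 0: w→f (+9), pos 1: a→i (+8), pos 2: i→r (+9), pos 3: t→b (+8) — repeating every 2. It's a Vigenère-style cipher with numeric key [9,8]: position i shifts by key[i mod 2].
Applying it to unable: u+9=d, n+8=v, a+9=j, b+8=j, l+9=u, e+8=m.

dvjjum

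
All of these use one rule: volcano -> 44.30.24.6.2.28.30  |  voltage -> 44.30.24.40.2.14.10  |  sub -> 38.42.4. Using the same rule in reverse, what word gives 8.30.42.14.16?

dough

With a=1..z=26, the number is 2·pos.
Decoding 8.30.42.14.16: 8→(8−0)÷2=4=d, 30→(30−0)÷2=15=o, 42→(42−0)÷2=21=u, 14→(14−0)÷2=7=g, 16→(16−0)÷2=8=h.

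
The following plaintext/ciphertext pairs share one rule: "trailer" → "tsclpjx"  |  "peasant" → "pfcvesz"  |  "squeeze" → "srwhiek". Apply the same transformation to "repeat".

In trailer: t→t is +0, r→s is +1, a→c is +2, i→l is +3 — the shift increases by 1 each position. Each letter shifts forward by its position index (0, 1, 2, …) — the shift grows by one for each successive letter.
Applying it to repeat: r+0=r, e+1=f, p+2=r, e+3=h, a+4=e, t+5=y.

rfrhey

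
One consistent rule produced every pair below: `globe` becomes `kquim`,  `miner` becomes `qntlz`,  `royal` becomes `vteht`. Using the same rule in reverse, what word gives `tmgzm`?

The shift increases by 1 at each position, starting from +4: 4, 5, 6, ….
Reversing it on tmgzm: t−4=p, m−5=h, g−6=a, z−7=s, m−8=e.

phase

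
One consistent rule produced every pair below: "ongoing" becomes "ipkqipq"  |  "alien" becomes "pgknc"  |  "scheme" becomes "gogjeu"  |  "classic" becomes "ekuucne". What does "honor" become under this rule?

tqpqj

The output letters match the input read backwards, each shifted +2: ongoing reversed is gniogno. Read the word backwards and shift each letter +2.
For honor: reverse → ronoh; then shift: r+2=t, o+2=q, n+2=p, o+2=q, h+2=j.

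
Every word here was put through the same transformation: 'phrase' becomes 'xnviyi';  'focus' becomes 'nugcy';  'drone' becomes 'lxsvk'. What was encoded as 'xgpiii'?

Shifts by position in phrase: pos 0: p→x (+8), pos 1: h→n (+6), pos 2: r→v (+4), pos 3: a→i (+8), pos 4: s→y (+6), pos 5: e→i (+4) — repeating every 3. A repeating key of period 3 is used — shifts +8, +6, +4 over and over.
Undoing it on xgpiii: x−8=p, g−6=a, p−4=l, i−8=a, i−6=c, i−4=e.

palace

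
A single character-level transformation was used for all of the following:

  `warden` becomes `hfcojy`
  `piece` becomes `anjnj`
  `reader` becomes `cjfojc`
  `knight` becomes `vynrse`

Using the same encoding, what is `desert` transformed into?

Two shifts are in play — +5 for a/e/i/o/u, +11 for every other letter.
For desert: d(cons)+11=o, e(vowel)+5=j, s(cons)+11=d, e(vowel)+5=j, r(cons)+11=c, t(cons)+11=e.

ojdjce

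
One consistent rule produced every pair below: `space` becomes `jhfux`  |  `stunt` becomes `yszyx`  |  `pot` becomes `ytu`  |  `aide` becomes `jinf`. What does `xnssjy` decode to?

tennis

Two steps: reverse the string, then apply a Caesar shift of +5.
Undoing it on xnssjy: shift back: x−5=s, n−5=i, s−5=n, s−5=n, j−5=e, y−5=t → sinnet; then reverse → tennis.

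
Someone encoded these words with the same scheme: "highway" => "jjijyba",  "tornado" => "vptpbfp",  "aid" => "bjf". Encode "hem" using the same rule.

jfo

The rule splits by letter class: vowels +1, consonants +2.
On hem: h(cons)+2=j, e(vowel)+1=f, m(cons)+2=o.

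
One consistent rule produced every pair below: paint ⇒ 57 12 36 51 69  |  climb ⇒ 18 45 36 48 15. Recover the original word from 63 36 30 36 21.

rigid

p(#16)→57 and a(#1)→12: differences scale by 3, so n = 3·pos + 9. The formula is n = 3×(alphabet index, a=1) + 9.
Decoding 63 36 30 36 21: 63→(63−9)÷3=18=r, 36→(36−9)÷3=9=i, 30→(30−9)÷3=7=g, 36→(36−9)÷3=9=i, 21→(21−9)÷3=4=d.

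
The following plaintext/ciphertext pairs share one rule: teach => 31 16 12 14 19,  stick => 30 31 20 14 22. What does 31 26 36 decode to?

toy

t is letter #20 and maps to 31: an offset of 11. The number is (letter's place in the alphabet, a=1) + 11.
Reversing it on 31 26 36: 31→(31−11)÷1=20=t, 26→(26−11)÷1=15=o, 36→(36−11)÷1=25=y.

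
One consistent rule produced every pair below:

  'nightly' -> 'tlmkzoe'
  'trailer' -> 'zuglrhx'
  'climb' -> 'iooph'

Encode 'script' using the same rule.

yfxlvw

Shifts by position in nightly: pos 0: n→t (+6), pos 1: i→l (+3), pos 2: g→m (+6), pos 3: h→k (+3) — repeating every 2. A repeating key of period 2 is used — shifts +6, +3 over and over.
Applying it to script: s+6=y, c+3=f, r+6=x, i+3=l, p+6=v, t+3=w.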